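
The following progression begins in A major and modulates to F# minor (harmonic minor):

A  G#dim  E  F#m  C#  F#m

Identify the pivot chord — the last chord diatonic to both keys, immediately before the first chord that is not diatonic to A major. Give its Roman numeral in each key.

F#m — vi in A major, i in F# minor

Chords diatonic to A major: A, Bm, C#m, D, E, F#m, G#dim.
Reading the progression, the first chord not in that set is C#, so the modulation leaves A major there.
The chord immediately before C# is F#m, which is diatonic to both keys: vi in A major and i in F# minor.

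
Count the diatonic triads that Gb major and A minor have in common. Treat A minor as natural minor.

0

Diatonic triads of Gb major: Gb major (I), Ab minor (ii), Bb minor (iii), Cb major (IV), Db major (V), Eb minor (vi), F diminished (vii°).
Diatonic triads of A minor (natural minor): A minor (i), B diminished (ii°), C major (III), D minor (iv), E minor (v), F major (VI), G major (VII).
No triad has the same root and quality in both keys.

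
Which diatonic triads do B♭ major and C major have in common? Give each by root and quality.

Triads in B♭ major: B♭ (I), Cm (ii), Dm (iii), E♭ (IV), F (V), Gm (vi), Adim (vii°).
Triads in C major: C (I), Dm (ii), Em (iii), F (IV), G (V), Am (vi), Bdim (vii°).
Shared triads with their functions: Dm (iii in B♭ major, ii in C major); F (V in B♭ major, IV in C major).

Dm, F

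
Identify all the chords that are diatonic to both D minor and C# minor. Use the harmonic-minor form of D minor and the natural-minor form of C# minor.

A

Triads in D minor (harmonic minor): Dm (i), Edim (ii°), Faug (III+), Gm (iv), A (V), Bb (VI), C#dim (vii°).
Triads in C# minor (natural minor): C#m (i), D#dim (ii°), E (III), F#m (iv), G#m (v), A (VI), B (VII).
Shared triads with their functions: A (V in D minor, VI in C# minor).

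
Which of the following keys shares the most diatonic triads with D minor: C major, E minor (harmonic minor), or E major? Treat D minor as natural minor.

Triads of D minor (natural minor): Dm (i), Edim (ii°), F (III), Gm (iv), Am (v), Bb (VI), C (VII).
C major shares 4: Dm, F, Am, C.
E minor (harmonic minor) shares 2: Am, C.
E major shares 0: none.
The most common triads (4) are shared with C major.

C major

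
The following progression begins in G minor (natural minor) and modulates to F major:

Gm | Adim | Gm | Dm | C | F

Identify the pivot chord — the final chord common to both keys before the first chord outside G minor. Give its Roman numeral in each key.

Chords diatonic to G minor: Gm, Adim, B♭, Cm, Dm, E♭, F.
Reading the progression, the first chord not in that set is C, so the modulation leaves G minor there.
The chord immediately before C is Dm, which is diatonic to both keys: v in G minor and vi in F major.

Dm — v in G minor, vi in F major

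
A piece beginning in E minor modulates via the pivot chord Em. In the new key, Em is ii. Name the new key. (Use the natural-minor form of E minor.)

D major

The numeral ii denotes a minor triad on scale degree 2. With E on degree 2, the tonic of the new key is D.
Degree 2 carries a minor triad in major keys, so the destination is D major.
Check: the diatonic triads of D major are D (I), Em (ii), F#m (iii), G (IV), A (V), Bm (vi), C#dim (vii°) — Em is indeed ii.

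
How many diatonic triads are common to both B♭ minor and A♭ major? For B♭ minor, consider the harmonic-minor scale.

1

Diatonic triads of B♭ minor (harmonic minor): B♭m (i), Cdim (ii°), D♭aug (III+), E♭m (iv), F (V), G♭ (VI), Adim (vii°).
Diatonic triads of A♭ major: A♭ (I), B♭m (ii), Cm (iii), D♭ (IV), E♭ (V), Fm (vi), Gdim (vii°).
Matching root and quality in both lists: B♭m.
That gives 1 common triad.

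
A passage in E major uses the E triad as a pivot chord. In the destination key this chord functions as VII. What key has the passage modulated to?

The numeral VII denotes a major triad on scale degree 7. With E on degree 7, the tonic of the new key is F#.
Degree 7 carries a major triad in natural-minor keys, so the destination is F# minor.
Check: the diatonic triads of F# minor (natural minor) are F#m (i), G#dim (ii°), A (III), Bm (iv), C#m (v), D (VI), E (VII) — E is indeed VII.

F# minor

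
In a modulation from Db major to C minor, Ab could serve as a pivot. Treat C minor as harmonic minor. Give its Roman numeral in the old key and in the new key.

The scale of Db major is Db Eb F Gb Ab Bb C; Ab is degree 5, and the triad built there (Ab-C-Eb) is major, so it is V.
The scale of C minor (harmonic minor) is C D Eb F G Ab B; Ab is degree 6, and the triad built there (Ab-C-Eb) is major, so it is VI.

V in Db major; VI in C minor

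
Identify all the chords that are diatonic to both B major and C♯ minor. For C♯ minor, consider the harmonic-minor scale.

C♯m

Triads in B major: B major (I), C♯ minor (ii), D♯ minor (iii), E major (IV), F♯ major (V), G♯ minor (vi), A♯ diminished (vii°).
Triads in C♯ minor (harmonic minor): C♯ minor (i), D♯ diminished (ii°), E augmented (III+), F♯ minor (iv), G♯ major (V), A major (VI), B♯ diminished (vii°).
Shared triads with their functions: C♯ minor (ii in B major, i in C♯ minor).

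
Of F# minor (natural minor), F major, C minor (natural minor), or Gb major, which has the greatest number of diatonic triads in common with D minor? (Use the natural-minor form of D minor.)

F major

Triads of D minor (natural minor): D minor (i), E diminished (ii°), F major (III), G minor (iv), A minor (v), Bb major (VI), C major (VII).
F# minor (natural minor) shares 0: none.
F major shares 7: Dm, Edim, F, Gm, Am, Bb, C.
C minor (natural minor) shares 2: Gm, Bb.
Gb major shares 0: none.
The most common triads (7) are shared with F major.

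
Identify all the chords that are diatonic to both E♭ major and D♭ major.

Triads in E♭ major: E♭ major (I), F minor (ii), G minor (iii), A♭ major (IV), B♭ major (V), C minor (vi), D diminished (vii°).
Triads in D♭ major: D♭ major (I), E♭ minor (ii), F minor (iii), G♭ major (IV), A♭ major (V), B♭ minor (vi), C diminished (vii°).
Shared triads with their functions: F minor (ii in E♭ major, iii in D♭ major); A♭ major (IV in E♭ major, V in D♭ major).

Fm, A♭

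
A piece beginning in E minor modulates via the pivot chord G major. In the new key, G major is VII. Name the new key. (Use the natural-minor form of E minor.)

The numeral VII denotes a major triad on scale degree 7. With G on degree 7, the tonic of the new key is A.
Degree 7 carries a major triad in natural-minor keys, so the destination is A minor.
Check: the diatonic triads of A minor (natural minor) are Am (i), Bdim (ii°), C (III), Dm (iv), Em (v), F (VI), G (VII) — G major is indeed VII.

A minor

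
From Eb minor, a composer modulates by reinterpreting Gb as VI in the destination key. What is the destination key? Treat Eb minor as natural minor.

Bb minor

The numeral VI denotes a major triad on scale degree 6. With Gb on degree 6, the tonic of the new key is Bb.
Degree 6 carries a major triad in minor keys, so the destination is Bb minor.
Check: the diatonic triads of Bb minor (natural minor) are Bbm (i), Cdim (ii°), Db (III), Ebm (iv), Fm (v), Gb (VI), Ab (VII) — Gb is indeed VI.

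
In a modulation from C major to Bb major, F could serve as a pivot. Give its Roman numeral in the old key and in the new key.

The scale of C major is C D E F G A B; F is degree 4, and the triad built there (F-A-C) is major, so it is IV.
The scale of Bb major is Bb C D Eb F G A; F is degree 5, and the triad built there (F-A-C) is major, so it is V.

IV in C major; V in Bb major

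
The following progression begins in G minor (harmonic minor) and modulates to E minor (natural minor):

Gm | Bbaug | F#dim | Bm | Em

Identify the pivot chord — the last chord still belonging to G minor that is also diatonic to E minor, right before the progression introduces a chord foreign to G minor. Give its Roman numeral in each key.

Chords diatonic to G minor: Gm, Adim, Bbaug, Cm, D, Eb, F#dim.
Reading the progression, the first chord not in that set is Bm, so the modulation leaves G minor there.
The chord immediately before Bm is F#dim, which is diatonic to both keys: vii° in G minor and ii° in E minor.

F#dim — vii° in G minor, ii° in E minor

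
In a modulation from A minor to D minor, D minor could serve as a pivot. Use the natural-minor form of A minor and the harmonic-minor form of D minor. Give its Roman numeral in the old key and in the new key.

The scale of A minor (natural minor) is A B C D E F G; D is degree 4, and the triad built there (D-F-A) is minor, so it is iv.
The scale of D minor (harmonic minor) is D E F G A Bb C#; D is degree 1, and the triad built there (D-F-A) is minor, so it is i.

iv in A minor; i in D minor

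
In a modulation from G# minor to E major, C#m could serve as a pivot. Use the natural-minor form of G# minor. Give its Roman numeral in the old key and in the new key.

iv in G# minor; vi in E major

The scale of G# minor (natural minor) is G# A# B C# D# E F#; C# is degree 4, and the triad built there (C#-E-G#) is minor, so it is iv.
The scale of E major is E F# G# A B C# D#; C# is degree 6, and the triad built there (C#-E-G#) is minor, so it is vi.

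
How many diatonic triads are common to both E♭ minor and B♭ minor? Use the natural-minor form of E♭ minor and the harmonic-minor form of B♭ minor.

Diatonic triads of E♭ minor (natural minor): E♭ minor (i), F diminished (ii°), G♭ major (III), A♭ minor (iv), B♭ minor (v), C♭ major (VI), D♭ major (VII).
Diatonic triads of B♭ minor (harmonic minor): B♭ minor (i), C diminished (ii°), D♭ augmented (III+), E♭ minor (iv), F major (V), G♭ major (VI), A diminished (vii°).
Matching root and quality in both lists: E♭ minor, G♭ major, B♭ minor.
That gives 3 common triads.

3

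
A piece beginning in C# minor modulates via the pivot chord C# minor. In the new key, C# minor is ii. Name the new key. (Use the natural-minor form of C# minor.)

B major

The numeral ii denotes a minor triad on scale degree 2. With C# on degree 2, the tonic of the new key is B.
Degree 2 carries a minor triad in major keys, so the destination is B major.
Check: the diatonic triads of B major are B (I), C#m (ii), D#m (iii), E (IV), F# (V), G#m (vi), A#dim (vii°) — C# minor is indeed ii.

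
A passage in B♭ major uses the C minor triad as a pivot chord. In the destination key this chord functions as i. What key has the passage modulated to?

C minor

The numeral i denotes a minor triad on scale degree 1. With C on degree 1, the tonic of the new key is C.
Degree 1 carries a minor triad in minor keys, so the destination is C minor.
Check: the diatonic triads of C minor (natural minor) are Cm (i), Ddim (ii°), E♭ (III), Fm (iv), Gm (v), A♭ (VI), B♭ (VII) — C minor is indeed i.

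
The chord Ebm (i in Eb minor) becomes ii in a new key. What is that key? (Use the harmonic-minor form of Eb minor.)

Db major

The numeral ii denotes a minor triad on scale degree 2. With Eb on degree 2, the tonic of the new key is Db.
Degree 2 carries a minor triad in major keys, so the destination is Db major.
Check: the diatonic triads of Db major are Db (I), Ebm (ii), Fm (iii), Gb (IV), Ab (V), Bbm (vi), Cdim (vii°) — Ebm is indeed ii.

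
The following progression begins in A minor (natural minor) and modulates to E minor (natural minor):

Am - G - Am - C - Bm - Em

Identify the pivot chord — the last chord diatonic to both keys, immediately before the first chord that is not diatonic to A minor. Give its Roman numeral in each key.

Chords diatonic to A minor: Am, Bdim, C, Dm, Em, F, G.
Reading the progression, the first chord not in that set is Bm, so the modulation leaves A minor there.
The chord immediately before Bm is C, which is diatonic to both keys: III in A minor and VI in E minor.

C — III in A minor, VI in E minor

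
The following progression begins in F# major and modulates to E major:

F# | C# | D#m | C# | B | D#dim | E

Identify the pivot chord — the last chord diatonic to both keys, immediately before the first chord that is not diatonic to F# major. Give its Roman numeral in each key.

B — IV in F# major, V in E major

Chords diatonic to F# major: F#, G#m, A#m, B, C#, D#m, E#dim.
Reading the progression, the first chord not in that set is D#dim, so the modulation leaves F# major there.
The chord immediately before D#dim is B, which is diatonic to both keys: IV in F# major and V in E major.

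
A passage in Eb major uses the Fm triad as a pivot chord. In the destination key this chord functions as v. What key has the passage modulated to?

Bb minor

The numeral v denotes a minor triad on scale degree 5. With F on degree 5, the tonic of the new key is Bb.
Degree 5 carries a minor triad in natural-minor keys, so the destination is Bb minor.
Check: the diatonic triads of Bb minor (natural minor) are Bbm (i), Cdim (ii°), Db (III), Ebm (iv), Fm (v), Gb (VI), Ab (VII) — Fm is indeed v.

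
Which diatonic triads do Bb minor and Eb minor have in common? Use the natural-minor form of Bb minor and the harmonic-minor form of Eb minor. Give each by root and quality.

Triads in Bb minor (natural minor): Bbm (i), Cdim (ii°), Db (III), Ebm (iv), Fm (v), Gb (VI), Ab (VII).
Triads in Eb minor (harmonic minor): Ebm (i), Fdim (ii°), Gbaug (III+), Abm (iv), Bb (V), Cb (VI), Ddim (vii°).
Shared triads with their functions: Ebm (iv in Bb minor, i in Eb minor).

Ebm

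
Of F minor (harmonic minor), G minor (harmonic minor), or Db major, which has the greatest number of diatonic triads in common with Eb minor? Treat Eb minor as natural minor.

Db major

Triads of Eb minor (natural minor): Ebm (i), Fdim (ii°), Gb (III), Abm (iv), Bbm (v), Cb (VI), Db (VII).
F minor (harmonic minor) shares 2: Bbm, Db.
G minor (harmonic minor) shares 0: none.
Db major shares 4: Ebm, Gb, Bbm, Db.
The most common triads (4) are shared with Db major.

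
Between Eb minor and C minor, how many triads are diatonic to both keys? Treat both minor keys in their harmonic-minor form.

1

Diatonic triads of Eb minor (harmonic minor): Eb minor (i), F diminished (ii°), Gb augmented (III+), Ab minor (iv), Bb major (V), Cb major (VI), D diminished (vii°).
Diatonic triads of C minor (harmonic minor): C minor (i), D diminished (ii°), Eb augmented (III+), F minor (iv), G major (V), Ab major (VI), B diminished (vii°).
Matching root and quality in both lists: D diminished.
That gives 1 common triad.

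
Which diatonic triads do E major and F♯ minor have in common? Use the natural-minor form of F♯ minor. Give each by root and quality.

Triads in E major: E major (I), F♯ minor (ii), G♯ minor (iii), A major (IV), B major (V), C♯ minor (vi), D♯ diminished (vii°).
Triads in F♯ minor (natural minor): F♯ minor (i), G♯ diminished (ii°), A major (III), B minor (iv), C♯ minor (v), D major (VI), E major (VII).
Shared triads with their functions: E major (I in E major, VII in F♯ minor); F♯ minor (ii in E major, i in F♯ minor); A major (IV in E major, III in F♯ minor); C♯ minor (vi in E major, v in F♯ minor).

E, F♯m, A, C♯m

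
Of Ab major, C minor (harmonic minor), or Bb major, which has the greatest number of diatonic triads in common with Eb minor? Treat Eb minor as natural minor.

Ab major

Triads of Eb minor (natural minor): Eb minor (i), F diminished (ii°), Gb major (III), Ab minor (iv), Bb minor (v), Cb major (VI), Db major (VII).
Ab major shares 2: Bbm, Db.
C minor (harmonic minor) shares 0: none.
Bb major shares 0: none.
The most common triads (2) are shared with Ab major.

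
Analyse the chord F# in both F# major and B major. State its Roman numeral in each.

The scale of F# major is F# G# A# B C# D# E#; F# is degree 1, and the triad built there (F#-A#-C#) is major, so it is I.
The scale of B major is B C# D# E F# G# A#; F# is degree 5, and the triad built there (F#-A#-C#) is major, so it is V.

I in F# major; V in B major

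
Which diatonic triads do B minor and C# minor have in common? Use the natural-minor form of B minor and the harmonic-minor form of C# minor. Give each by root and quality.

Triads in B minor (natural minor): Bm (i), C#dim (ii°), D (III), Em (iv), F#m (v), G (VI), A (VII).
Triads in C# minor (harmonic minor): C#m (i), D#dim (ii°), Eaug (III+), F#m (iv), G# (V), A (VI), B#dim (vii°).
Shared triads with their functions: F#m (v in B minor, iv in C# minor); A (VII in B minor, VI in C# minor).

F#m, A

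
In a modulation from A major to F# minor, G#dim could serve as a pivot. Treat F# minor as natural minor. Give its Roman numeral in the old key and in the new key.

The scale of A major is A B C# D E F# G#; G# is degree 7, and the triad built there (G#-B-D) is diminished, so it is vii°.
The scale of F# minor (natural minor) is F# G# A B C# D E; G# is degree 2, and the triad built there (G#-B-D) is diminished, so it is ii°.

vii° in A major; ii° in F# minor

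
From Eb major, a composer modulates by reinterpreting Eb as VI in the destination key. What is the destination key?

The numeral VI denotes a major triad on scale degree 6. With Eb on degree 6, the tonic of the new key is G.
Degree 6 carries a major triad in minor keys, so the destination is G minor.
Check: the diatonic triads of G minor (natural minor) are Gm (i), Adim (ii°), Bb (III), Cm (iv), Dm (v), Eb (VI), F (VII) — Eb is indeed VI.

G minor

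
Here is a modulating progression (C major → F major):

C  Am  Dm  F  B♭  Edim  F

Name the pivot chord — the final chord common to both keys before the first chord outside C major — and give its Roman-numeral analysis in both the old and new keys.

Chords diatonic to C major: C, Dm, Em, F, G, Am, Bdim.
Reading the progression, the first chord not in that set is B♭, so the modulation leaves C major there.
The chord immediately before B♭ is F, which is diatonic to both keys: IV in C major and I in F major.

F — IV in C major, I in F major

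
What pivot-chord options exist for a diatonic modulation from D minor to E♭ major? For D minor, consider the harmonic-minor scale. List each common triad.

Gm, B♭

Triads in D minor (harmonic minor): D minor (i), E diminished (ii°), F augmented (III+), G minor (iv), A major (V), B♭ major (VI), C♯ diminished (vii°).
Triads in E♭ major: E♭ major (I), F minor (ii), G minor (iii), A♭ major (IV), B♭ major (V), C minor (vi), D diminished (vii°).
Shared triads with their functions: G minor (iv in D minor, iii in E♭ major); B♭ major (VI in D minor, V in E♭ major).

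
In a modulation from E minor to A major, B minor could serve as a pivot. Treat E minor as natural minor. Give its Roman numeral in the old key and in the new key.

v in E minor; ii in A major

The scale of E minor (natural minor) is E F# G A B C D; B is degree 5, and the triad built there (B-D-F#) is minor, so it is v.
The scale of A major is A B C# D E F# G#; B is degree 2, and the triad built there (B-D-F#) is minor, so it is ii.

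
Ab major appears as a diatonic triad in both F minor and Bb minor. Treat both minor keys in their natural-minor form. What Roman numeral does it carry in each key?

The scale of F minor (natural minor) is F G Ab Bb C Db Eb; Ab is degree 3, and the triad built there (Ab-C-Eb) is major, so it is III.
The scale of Bb minor (natural minor) is Bb C Db Eb F Gb Ab; Ab is degree 7, and the triad built there (Ab-C-Eb) is major, so it is VII.

III in F minor; VII in Bb minor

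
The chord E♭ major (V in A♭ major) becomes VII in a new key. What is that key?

The numeral VII denotes a major triad on scale degree 7. With E♭ on degree 7, the tonic of the new key is F.
Degree 7 carries a major triad in natural-minor keys, so the destination is F minor.
Check: the diatonic triads of F minor (natural minor) are Fm (i), Gdim (ii°), A♭ (III), B♭m (iv), Cm (v), D♭ (VI), E♭ (VII) — E♭ major is indeed VII.

F minor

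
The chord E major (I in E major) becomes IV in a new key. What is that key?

The numeral IV denotes a major triad on scale degree 4. With E on degree 4, the tonic of the new key is B.
Degree 4 carries a major triad in major keys, so the destination is B major.
Check: the diatonic triads of B major are B (I), C♯m (ii), D♯m (iii), E (IV), F♯ (V), G♯m (vi), A♯dim (vii°) — E major is indeed IV.

B major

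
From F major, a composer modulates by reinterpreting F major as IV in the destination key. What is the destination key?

The numeral IV denotes a major triad on scale degree 4. With F on degree 4, the tonic of the new key is C.
Degree 4 carries a major triad in major keys, so the destination is C major.
Check: the diatonic triads of C major are C (I), Dm (ii), Em (iii), F (IV), G (V), Am (vi), Bdim (vii°) — F major is indeed IV.

C major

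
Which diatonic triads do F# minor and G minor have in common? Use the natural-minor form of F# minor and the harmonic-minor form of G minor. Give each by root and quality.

Triads in F# minor (natural minor): F#m (i), G#dim (ii°), A (III), Bm (iv), C#m (v), D (VI), E (VII).
Triads in G minor (harmonic minor): Gm (i), Adim (ii°), Bbaug (III+), Cm (iv), D (V), Eb (VI), F#dim (vii°).
Shared triads with their functions: D (VI in F# minor, V in G minor).

D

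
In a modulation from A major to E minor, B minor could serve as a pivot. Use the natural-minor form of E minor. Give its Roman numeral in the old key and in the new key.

The scale of A major is A B C# D E F# G#; B is degree 2, and the triad built there (B-D-F#) is minor, so it is ii.
The scale of E minor (natural minor) is E F# G A B C D; B is degree 5, and the triad built there (B-D-F#) is minor, so it is v.

ii in A major; v in E minor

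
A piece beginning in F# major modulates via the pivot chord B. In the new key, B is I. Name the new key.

B major

The numeral I denotes a major triad on scale degree 1. With B on degree 1, the tonic of the new key is B.
Degree 1 carries a major triad in major keys, so the destination is B major.
Check: the diatonic triads of B major are B (I), C#m (ii), D#m (iii), E (IV), F# (V), G#m (vi), A#dim (vii°) — B is indeed I.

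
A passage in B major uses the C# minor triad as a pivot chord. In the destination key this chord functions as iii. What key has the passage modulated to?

The numeral iii denotes a minor triad on scale degree 3. With C# on degree 3, the tonic of the new key is A.
Degree 3 carries a minor triad in major keys, so the destination is A major.
Check: the diatonic triads of A major are A (I), Bm (ii), C#m (iii), D (IV), E (V), F#m (vi), G#dim (vii°) — C# minor is indeed iii.

A major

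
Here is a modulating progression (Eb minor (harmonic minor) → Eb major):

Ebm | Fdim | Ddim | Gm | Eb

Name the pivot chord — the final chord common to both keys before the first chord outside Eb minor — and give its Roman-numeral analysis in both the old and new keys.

Ddim — vii° in Eb minor, vii° in Eb major

Chords diatonic to Eb minor: Ebm, Fdim, Gbaug, Abm, Bb, Cb, Ddim.
Reading the progression, the first chord not in that set is Gm, so the modulation leaves Eb minor there.
The chord immediately before Gm is Ddim, which is diatonic to both keys: vii° in Eb minor and vii° in Eb major.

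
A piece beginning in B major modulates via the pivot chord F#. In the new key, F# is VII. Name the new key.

G# minor

The numeral VII denotes a major triad on scale degree 7. With F# on degree 7, the tonic of the new key is G#.
Degree 7 carries a major triad in natural-minor keys, so the destination is G# minor.
Check: the diatonic triads of G# minor (natural minor) are G#m (i), A#dim (ii°), B (III), C#m (iv), D#m (v), E (VI), F# (VII) — F# is indeed VII.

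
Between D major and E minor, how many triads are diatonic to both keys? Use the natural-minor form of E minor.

4

Diatonic triads of D major: D major (I), E minor (ii), F# minor (iii), G major (IV), A major (V), B minor (vi), C# diminished (vii°).
Diatonic triads of E minor (natural minor): E minor (i), F# diminished (ii°), G major (III), A minor (iv), B minor (v), C major (VI), D major (VII).
Matching root and quality in both lists: D major, E minor, G major, B minor.
That gives 4 common triads.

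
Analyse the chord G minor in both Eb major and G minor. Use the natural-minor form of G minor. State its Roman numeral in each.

The scale of Eb major is Eb F G Ab Bb C D; G is degree 3, and the triad built there (G-Bb-D) is minor, so it is iii.
The scale of G minor (natural minor) is G A Bb C D Eb F; G is degree 1, and the triad built there (G-Bb-D) is minor, so it is i.

iii in Eb major; i in G minor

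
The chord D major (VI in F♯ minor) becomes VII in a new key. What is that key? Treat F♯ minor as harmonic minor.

E minor

The numeral VII denotes a major triad on scale degree 7. With D on degree 7, the tonic of the new key is E.
Degree 7 carries a major triad in natural-minor keys, so the destination is E minor.
Check: the diatonic triads of E minor (natural minor) are Em (i), F♯dim (ii°), G (III), Am (iv), Bm (v), C (VI), D (VII) — D major is indeed VII.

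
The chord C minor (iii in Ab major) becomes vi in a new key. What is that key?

Eb major

The numeral vi denotes a minor triad on scale degree 6. With C on degree 6, the tonic of the new key is Eb.
Degree 6 carries a minor triad in major keys, so the destination is Eb major.
Check: the diatonic triads of Eb major are Eb (I), Fm (ii), Gm (iii), Ab (IV), Bb (V), Cm (vi), Ddim (vii°) — C minor is indeed vi.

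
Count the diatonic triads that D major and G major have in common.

4

Diatonic triads of D major: D (I), Em (ii), F♯m (iii), G (IV), A (V), Bm (vi), C♯dim (vii°).
Diatonic triads of G major: G (I), Am (ii), Bm (iii), C (IV), D (V), Em (vi), F♯dim (vii°).
Matching root and quality in both lists: D, Em, G, Bm.
That gives 4 common triads.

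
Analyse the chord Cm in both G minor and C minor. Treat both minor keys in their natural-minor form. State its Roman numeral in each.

The scale of G minor (natural minor) is G A B♭ C D E♭ F; C is degree 4, and the triad built there (C-E♭-G) is minor, so it is iv.
The scale of C minor (natural minor) is C D E♭ F G A♭ B♭; C is degree 1, and the triad built there (C-E♭-G) is minor, so it is i.

iv in G minor; i in C minor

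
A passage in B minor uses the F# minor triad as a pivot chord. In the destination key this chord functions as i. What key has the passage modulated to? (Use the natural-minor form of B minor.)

The numeral i denotes a minor triad on scale degree 1. With F# on degree 1, the tonic of the new key is F#.
Degree 1 carries a minor triad in minor keys, so the destination is F# minor.
Check: the diatonic triads of F# minor (natural minor) are F#m (i), G#dim (ii°), A (III), Bm (iv), C#m (v), D (VI), E (VII) — F# minor is indeed i.

F# minor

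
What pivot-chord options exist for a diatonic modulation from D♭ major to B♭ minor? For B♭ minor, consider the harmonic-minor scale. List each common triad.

E♭m, G♭, B♭m, Cdim

Triads in D♭ major: D♭ major (I), E♭ minor (ii), F minor (iii), G♭ major (IV), A♭ major (V), B♭ minor (vi), C diminished (vii°).
Triads in B♭ minor (harmonic minor): B♭ minor (i), C diminished (ii°), D♭ augmented (III+), E♭ minor (iv), F major (V), G♭ major (VI), A diminished (vii°).
Shared triads with their functions: E♭ minor (ii in D♭ major, iv in B♭ minor); G♭ major (IV in D♭ major, VI in B♭ minor); B♭ minor (vi in D♭ major, i in B♭ minor); C diminished (vii° in D♭ major, ii° in B♭ minor).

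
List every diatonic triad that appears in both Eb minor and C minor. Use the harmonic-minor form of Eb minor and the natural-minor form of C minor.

Triads in Eb minor (harmonic minor): Ebm (i), Fdim (ii°), Gbaug (III+), Abm (iv), Bb (V), Cb (VI), Ddim (vii°).
Triads in C minor (natural minor): Cm (i), Ddim (ii°), Eb (III), Fm (iv), Gm (v), Ab (VI), Bb (VII).
Shared triads with their functions: Bb (V in Eb minor, VII in C minor); Ddim (vii° in Eb minor, ii° in C minor).

Bb, Ddim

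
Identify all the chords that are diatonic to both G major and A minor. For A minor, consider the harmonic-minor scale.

Am

Triads in G major: G (I), Am (ii), Bm (iii), C (IV), D (V), Em (vi), F#dim (vii°).
Triads in A minor (harmonic minor): Am (i), Bdim (ii°), Caug (III+), Dm (iv), E (V), F (VI), G#dim (vii°).
Shared triads with their functions: Am (ii in G major, i in A minor).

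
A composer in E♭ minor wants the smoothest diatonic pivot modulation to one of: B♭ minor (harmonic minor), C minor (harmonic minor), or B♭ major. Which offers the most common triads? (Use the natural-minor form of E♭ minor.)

Triads of E♭ minor (natural minor): E♭ minor (i), F diminished (ii°), G♭ major (III), A♭ minor (iv), B♭ minor (v), C♭ major (VI), D♭ major (VII).
B♭ minor (harmonic minor) shares 3: E♭m, G♭, B♭m.
C minor (harmonic minor) shares 0: none.
B♭ major shares 0: none.
The most common triads (3) are shared with B♭ minor.

B♭ minor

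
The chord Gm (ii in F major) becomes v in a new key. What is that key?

C minor

The numeral v denotes a minor triad on scale degree 5. With G on degree 5, the tonic of the new key is C.
Degree 5 carries a minor triad in natural-minor keys, so the destination is C minor.
Check: the diatonic triads of C minor (natural minor) are Cm (i), Ddim (ii°), Eb (III), Fm (iv), Gm (v), Ab (VI), Bb (VII) — Gm is indeed v.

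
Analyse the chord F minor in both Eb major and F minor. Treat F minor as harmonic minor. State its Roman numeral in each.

The scale of Eb major is Eb F G Ab Bb C D; F is degree 2, and the triad built there (F-Ab-C) is minor, so it is ii.
The scale of F minor (harmonic minor) is F G Ab Bb C Db E; F is degree 1, and the triad built there (F-Ab-C) is minor, so it is i.

ii in Eb major; i in F minor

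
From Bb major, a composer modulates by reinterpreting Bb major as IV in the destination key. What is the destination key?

The numeral IV denotes a major triad on scale degree 4. With Bb on degree 4, the tonic of the new key is F.
Degree 4 carries a major triad in major keys, so the destination is F major.
Check: the diatonic triads of F major are F (I), Gm (ii), Am (iii), Bb (IV), C (V), Dm (vi), Edim (vii°) — Bb major is indeed IV.

F major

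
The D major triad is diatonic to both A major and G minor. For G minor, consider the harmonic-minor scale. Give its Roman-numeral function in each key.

The scale of A major is A B C# D E F# G#; D is degree 4, and the triad built there (D-F#-A) is major, so it is IV.
The scale of G minor (harmonic minor) is G A Bb C D Eb F#; D is degree 5, and the triad built there (D-F#-A) is major, so it is V.

IV in A major; V in G minor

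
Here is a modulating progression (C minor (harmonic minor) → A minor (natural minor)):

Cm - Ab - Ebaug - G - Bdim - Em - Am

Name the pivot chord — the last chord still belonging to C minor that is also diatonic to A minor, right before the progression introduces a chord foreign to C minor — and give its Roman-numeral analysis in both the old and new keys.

Bdim — vii° in C minor, ii° in A minor

Chords diatonic to C minor: Cm, Ddim, Ebaug, Fm, G, Ab, Bdim.
Reading the progression, the first chord not in that set is Em, so the modulation leaves C minor there.
The chord immediately before Em is Bdim, which is diatonic to both keys: vii° in C minor and ii° in A minor.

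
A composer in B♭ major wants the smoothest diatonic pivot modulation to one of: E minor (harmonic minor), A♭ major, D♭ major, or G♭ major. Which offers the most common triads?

A♭ major

Triads of B♭ major: B♭ (I), Cm (ii), Dm (iii), E♭ (IV), F (V), Gm (vi), Adim (vii°).
E minor (harmonic minor) shares 0: none.
A♭ major shares 2: Cm, E♭.
D♭ major shares 0: none.
G♭ major shares 0: none.
The most common triads (2) are shared with A♭ major.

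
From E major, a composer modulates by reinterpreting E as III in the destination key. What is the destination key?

C♯ minor

The numeral III denotes a major triad on scale degree 3. With E on degree 3, the tonic of the new key is C♯.
Degree 3 carries a major triad in natural-minor keys, so the destination is C♯ minor.
Check: the diatonic triads of C♯ minor (natural minor) are C♯m (i), D♯dim (ii°), E (III), F♯m (iv), G♯m (v), A (VI), B (VII) — E is indeed III.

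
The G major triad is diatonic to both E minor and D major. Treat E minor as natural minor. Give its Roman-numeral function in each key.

III in E minor; IV in D major

The scale of E minor (natural minor) is E F# G A B C D; G is degree 3, and the triad built there (G-B-D) is major, so it is III.
The scale of D major is D E F# G A B C#; G is degree 4, and the triad built there (G-B-D) is major, so it is IV.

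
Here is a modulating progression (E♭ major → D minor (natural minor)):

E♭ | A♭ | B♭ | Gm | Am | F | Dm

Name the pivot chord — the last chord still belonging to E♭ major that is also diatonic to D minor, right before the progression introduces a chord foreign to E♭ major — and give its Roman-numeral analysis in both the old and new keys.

Gm — iii in E♭ major, iv in D minor

Chords diatonic to E♭ major: E♭, Fm, Gm, A♭, B♭, Cm, Ddim.
Reading the progression, the first chord not in that set is Am, so the modulation leaves E♭ major there.
The chord immediately before Am is Gm, which is diatonic to both keys: iii in E♭ major and iv in D minor.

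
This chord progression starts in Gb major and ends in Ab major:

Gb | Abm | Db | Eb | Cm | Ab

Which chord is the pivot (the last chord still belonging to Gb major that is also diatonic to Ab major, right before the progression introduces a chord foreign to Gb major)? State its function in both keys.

Chords diatonic to Gb major: Gb, Abm, Bbm, Cb, Db, Ebm, Fdim.
Reading the progression, the first chord not in that set is Eb, so the modulation leaves Gb major there.
The chord immediately before Eb is Db, which is diatonic to both keys: V in Gb major and IV in Ab major.

Db — V in Gb major, IV in Ab major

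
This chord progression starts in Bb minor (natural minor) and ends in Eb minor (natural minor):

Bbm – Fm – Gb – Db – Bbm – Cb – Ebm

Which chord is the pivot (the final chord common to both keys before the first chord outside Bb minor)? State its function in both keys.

Bbm — i in Bb minor, v in Eb minor

Chords diatonic to Bb minor: Bbm, Cdim, Db, Ebm, Fm, Gb, Ab.
Reading the progression, the first chord not in that set is Cb, so the modulation leaves Bb minor there.
The chord immediately before Cb is Bbm, which is diatonic to both keys: i in Bb minor and v in Eb minor.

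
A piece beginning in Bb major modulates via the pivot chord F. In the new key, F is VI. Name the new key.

The numeral VI denotes a major triad on scale degree 6. With F on degree 6, the tonic of the new key is A.
Degree 6 carries a major triad in minor keys, so the destination is A minor.
Check: the diatonic triads of A minor (natural minor) are Am (i), Bdim (ii°), C (III), Dm (iv), Em (v), F (VI), G (VII) — F is indeed VI.

A minor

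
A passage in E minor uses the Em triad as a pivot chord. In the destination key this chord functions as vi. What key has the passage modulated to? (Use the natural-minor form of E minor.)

G major

The numeral vi denotes a minor triad on scale degree 6. With E on degree 6, the tonic of the new key is G.
Degree 6 carries a minor triad in major keys, so the destination is G major.
Check: the diatonic triads of G major are G (I), Am (ii), Bm (iii), C (IV), D (V), Em (vi), F♯dim (vii°) — Em is indeed vi.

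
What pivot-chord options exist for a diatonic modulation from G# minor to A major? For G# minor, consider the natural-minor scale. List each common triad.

C#m, E

Triads in G# minor (natural minor): G#m (i), A#dim (ii°), B (III), C#m (iv), D#m (v), E (VI), F# (VII).
Triads in A major: A (I), Bm (ii), C#m (iii), D (IV), E (V), F#m (vi), G#dim (vii°).
Shared triads with their functions: C#m (iv in G# minor, iii in A major); E (VI in G# minor, V in A major).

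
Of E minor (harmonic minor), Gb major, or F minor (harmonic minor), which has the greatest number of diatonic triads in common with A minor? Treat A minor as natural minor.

Triads of A minor (natural minor): Am (i), Bdim (ii°), C (III), Dm (iv), Em (v), F (VI), G (VII).
E minor (harmonic minor) shares 3: Am, C, Em.
Gb major shares 0: none.
F minor (harmonic minor) shares 1: C.
The most common triads (3) are shared with E minor.

E minor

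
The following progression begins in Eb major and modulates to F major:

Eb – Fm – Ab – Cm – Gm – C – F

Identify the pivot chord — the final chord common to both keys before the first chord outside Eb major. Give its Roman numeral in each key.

Gm — iii in Eb major, ii in F major

Chords diatonic to Eb major: Eb, Fm, Gm, Ab, Bb, Cm, Ddim.
Reading the progression, the first chord not in that set is C, so the modulation leaves Eb major there.
The chord immediately before C is Gm, which is diatonic to both keys: iii in Eb major and ii in F major.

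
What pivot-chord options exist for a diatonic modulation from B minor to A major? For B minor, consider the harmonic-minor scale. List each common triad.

Triads in B minor (harmonic minor): Bm (i), C#dim (ii°), Daug (III+), Em (iv), F# (V), G (VI), A#dim (vii°).
Triads in A major: A (I), Bm (ii), C#m (iii), D (IV), E (V), F#m (vi), G#dim (vii°).
Shared triads with their functions: Bm (i in B minor, ii in A major).

Bm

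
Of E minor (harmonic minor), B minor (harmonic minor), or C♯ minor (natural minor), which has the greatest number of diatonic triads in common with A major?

Triads of A major: A (I), Bm (ii), C♯m (iii), D (IV), E (V), F♯m (vi), G♯dim (vii°).
E minor (harmonic minor) shares 0: none.
B minor (harmonic minor) shares 1: Bm.
C♯ minor (natural minor) shares 4: A, C♯m, E, F♯m.
The most common triads (4) are shared with C♯ minor.

C♯ minor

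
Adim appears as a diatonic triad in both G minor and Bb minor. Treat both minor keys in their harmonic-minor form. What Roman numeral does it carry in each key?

The scale of G minor (harmonic minor) is G A Bb C D Eb F#; A is degree 2, and the triad built there (A-C-Eb) is diminished, so it is ii°.
The scale of Bb minor (harmonic minor) is Bb C Db Eb F Gb A; A is degree 7, and the triad built there (A-C-Eb) is diminished, so it is vii°.

ii° in G minor; vii° in Bb minor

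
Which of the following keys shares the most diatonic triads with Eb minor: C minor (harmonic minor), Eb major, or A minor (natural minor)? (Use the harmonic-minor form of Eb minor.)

Eb major

Triads of Eb minor (harmonic minor): Ebm (i), Fdim (ii°), Gbaug (III+), Abm (iv), Bb (V), Cb (VI), Ddim (vii°).
C minor (harmonic minor) shares 1: Ddim.
Eb major shares 2: Bb, Ddim.
A minor (natural minor) shares 0: none.
The most common triads (2) are shared with Eb major.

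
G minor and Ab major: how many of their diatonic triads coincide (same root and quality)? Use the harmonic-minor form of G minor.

2

Diatonic triads of G minor (harmonic minor): Gm (i), Adim (ii°), Bbaug (III+), Cm (iv), D (V), Eb (VI), F#dim (vii°).
Diatonic triads of Ab major: Ab (I), Bbm (ii), Cm (iii), Db (IV), Eb (V), Fm (vi), Gdim (vii°).
Matching root and quality in both lists: Cm, Eb.
That gives 2 common triads.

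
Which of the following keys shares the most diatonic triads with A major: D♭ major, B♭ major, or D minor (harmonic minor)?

D minor

Triads of A major: A (I), Bm (ii), C♯m (iii), D (IV), E (V), F♯m (vi), G♯dim (vii°).
D♭ major shares 0: none.
B♭ major shares 0: none.
D minor (harmonic minor) shares 1: A.
The most common triads (1) are shared with D minor.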